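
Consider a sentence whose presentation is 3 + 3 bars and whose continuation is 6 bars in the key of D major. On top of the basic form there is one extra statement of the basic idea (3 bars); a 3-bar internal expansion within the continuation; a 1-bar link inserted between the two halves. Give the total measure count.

Basic sentence: 3 + 3 + 6 = 12 bars.
12 (basic form) + 3 (extra statement) + 3 (internal expansion) + 1 (link) = 19.

19 measures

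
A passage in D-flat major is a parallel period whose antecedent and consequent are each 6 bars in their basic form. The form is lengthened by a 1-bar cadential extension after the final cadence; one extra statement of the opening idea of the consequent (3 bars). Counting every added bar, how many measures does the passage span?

Basic parallel period: 6 + 6 = 12 bars.
12 (basic form) + 1 (cadential extension) + 3 (extra statement) = 16.

16 measures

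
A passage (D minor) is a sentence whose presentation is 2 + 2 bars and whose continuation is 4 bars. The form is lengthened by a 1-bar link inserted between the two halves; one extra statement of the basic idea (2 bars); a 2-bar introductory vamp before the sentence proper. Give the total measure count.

13 measures

Basic sentence: 2 + 2 + 4 = 8 bars.
8 (basic form) + 1 (link) + 2 (extra statement) + 2 (introduction) = 13.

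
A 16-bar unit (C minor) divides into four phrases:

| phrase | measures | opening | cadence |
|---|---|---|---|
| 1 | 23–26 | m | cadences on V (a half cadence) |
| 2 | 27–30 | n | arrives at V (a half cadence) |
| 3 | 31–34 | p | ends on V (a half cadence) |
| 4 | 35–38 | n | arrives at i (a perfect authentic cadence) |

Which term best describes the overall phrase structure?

Four phrases in two halves: the first half (bars 23–30) ends with a half cadence, the second (measures 31–38) with a perfect authentic cadence — a large antecedent–consequent pair, i.e. a double period.
Phrase 3 begins with different material from phrase 1, making it contrasting.

contrasting double period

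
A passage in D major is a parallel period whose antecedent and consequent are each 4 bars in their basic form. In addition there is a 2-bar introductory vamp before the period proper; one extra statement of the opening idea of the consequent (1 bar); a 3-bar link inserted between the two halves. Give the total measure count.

14 measures

Basic parallel period: 4 + 4 = 8 bars.
8 (basic form) + 2 (introduction) + 1 (extra statement) + 3 (link) = 14.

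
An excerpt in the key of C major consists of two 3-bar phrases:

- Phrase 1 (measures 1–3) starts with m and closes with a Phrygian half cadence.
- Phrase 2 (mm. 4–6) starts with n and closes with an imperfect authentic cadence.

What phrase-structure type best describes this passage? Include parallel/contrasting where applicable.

Phrase 1 ends with a Phrygian half cadence (weaker) and phrase 2 with an imperfect authentic cadence (stronger): antecedent + consequent = a period.
The two phrases open with different material (m / n), so the period is contrasting.

contrasting period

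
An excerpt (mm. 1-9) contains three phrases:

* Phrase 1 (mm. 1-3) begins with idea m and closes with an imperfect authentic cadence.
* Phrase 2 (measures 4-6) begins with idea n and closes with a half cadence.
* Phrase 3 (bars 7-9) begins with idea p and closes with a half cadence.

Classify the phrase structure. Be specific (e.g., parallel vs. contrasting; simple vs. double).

The final phrase closes with a half cadence, which is not stronger than the preceding half cadence; the 3 phrases lack an overall antecedent–consequent design and so form a phrase group.

phrase group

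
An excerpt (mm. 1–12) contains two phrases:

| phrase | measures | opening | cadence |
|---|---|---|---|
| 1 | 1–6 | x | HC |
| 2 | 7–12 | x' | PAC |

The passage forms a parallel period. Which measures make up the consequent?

The phrase ending with the weaker cadence (half cadence) is the antecedent; the one ending more conclusively (perfect authentic cadence) is the consequent. The consequent is measures 7–12.

measures 7–12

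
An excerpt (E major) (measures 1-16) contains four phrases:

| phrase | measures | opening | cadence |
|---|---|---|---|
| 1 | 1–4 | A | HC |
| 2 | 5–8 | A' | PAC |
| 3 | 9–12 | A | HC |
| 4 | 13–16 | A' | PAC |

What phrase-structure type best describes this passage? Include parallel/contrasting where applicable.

The cadence pattern HC–PAC–HC–PAC is weak–strong twice, and phrases 3–4 restate phrases 1–2: a period heard twice, not a double period (which would end weakly at phrase 2).

repeated period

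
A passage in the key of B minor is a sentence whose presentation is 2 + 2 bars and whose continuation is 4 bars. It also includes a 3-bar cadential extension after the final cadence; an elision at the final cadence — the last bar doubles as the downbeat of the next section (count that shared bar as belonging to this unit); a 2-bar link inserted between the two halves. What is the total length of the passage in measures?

13 measures

Basic sentence: 2 + 2 + 4 = 8 bars.
8 (basic form) + 3 (cadential extension) + 2 (link) = 13.
The elision shares a bar with the next section but does not change this unit's count.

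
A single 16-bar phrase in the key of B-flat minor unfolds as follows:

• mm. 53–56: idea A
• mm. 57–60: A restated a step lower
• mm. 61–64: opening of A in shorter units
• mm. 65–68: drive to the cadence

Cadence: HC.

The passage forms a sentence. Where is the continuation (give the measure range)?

measures 61–68

After the presentation (mm. 53–60), the continuation covers the fragmentation through the cadence: mm. 61–68.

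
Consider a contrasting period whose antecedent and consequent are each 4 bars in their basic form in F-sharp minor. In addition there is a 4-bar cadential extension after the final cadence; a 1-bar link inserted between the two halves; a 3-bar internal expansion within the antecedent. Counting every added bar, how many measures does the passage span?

16 measures

Basic contrasting period: 4 + 4 = 8 bars.
8 (basic form) + 4 (cadential extension) + 1 (link) + 3 (internal expansion) = 16.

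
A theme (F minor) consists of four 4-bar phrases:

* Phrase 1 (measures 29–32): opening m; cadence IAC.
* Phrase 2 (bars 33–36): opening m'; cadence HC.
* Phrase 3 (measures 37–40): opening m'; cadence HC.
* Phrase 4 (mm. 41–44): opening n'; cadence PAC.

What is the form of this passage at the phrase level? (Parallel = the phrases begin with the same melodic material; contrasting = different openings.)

parallel double period

Four phrases in two halves: the first half (bars 29-36) ends with a half cadence, the second (mm. 37–44) with a perfect authentic cadence — a large antecedent–consequent pair, i.e. a double period.
Phrase 3 begins with the same material as phrase 1, making it parallel.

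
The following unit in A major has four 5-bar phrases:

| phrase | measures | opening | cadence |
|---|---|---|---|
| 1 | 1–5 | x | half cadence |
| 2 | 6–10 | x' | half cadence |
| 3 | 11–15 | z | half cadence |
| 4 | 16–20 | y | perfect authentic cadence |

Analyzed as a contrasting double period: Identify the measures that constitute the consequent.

In a double period the four phrases pair into a large antecedent (phrases 1–2, ending half cadence) and a large consequent (phrases 3–4, ending perfect authentic cadence). The consequent spans mm. 11-20.

measures 11–20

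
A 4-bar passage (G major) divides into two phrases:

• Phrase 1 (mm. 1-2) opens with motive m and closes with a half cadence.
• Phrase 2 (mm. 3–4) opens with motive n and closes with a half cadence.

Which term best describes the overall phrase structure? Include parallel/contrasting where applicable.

phrase group

The second phrase closes with a half cadence, which is not stronger than the first phrase's half cadence; without a weak→strong cadential pair there is no antecedent–consequent relationship, so this is a phrase group rather than a period.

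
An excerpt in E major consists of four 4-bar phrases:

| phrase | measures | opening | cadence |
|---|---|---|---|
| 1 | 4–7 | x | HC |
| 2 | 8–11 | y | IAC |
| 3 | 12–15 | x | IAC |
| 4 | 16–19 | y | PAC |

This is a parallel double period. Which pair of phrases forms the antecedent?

phrases 1 and 2

In a double period the first pair of phrases (ending imperfect authentic cadence) is the large antecedent and the second pair (ending perfect authentic cadence) is the large consequent; the antecedent is phrases 1 and 2.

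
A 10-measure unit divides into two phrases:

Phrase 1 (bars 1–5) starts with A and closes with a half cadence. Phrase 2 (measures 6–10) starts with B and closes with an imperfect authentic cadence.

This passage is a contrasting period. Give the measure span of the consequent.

The antecedent is the phrase ending with the weaker cadence (half cadence, phrase 1) and the consequent the one ending more conclusively (imperfect authentic cadence, phrase 2); the consequent is bars 6-10.

measures 6–10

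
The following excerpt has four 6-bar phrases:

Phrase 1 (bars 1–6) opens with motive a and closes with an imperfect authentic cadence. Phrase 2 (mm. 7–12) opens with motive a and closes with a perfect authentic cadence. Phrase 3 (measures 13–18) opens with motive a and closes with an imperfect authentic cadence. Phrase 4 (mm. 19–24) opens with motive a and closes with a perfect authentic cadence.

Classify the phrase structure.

repeated period

The cadence pattern IAC–PAC–IAC–PAC is weak–strong twice, and phrases 3–4 restate phrases 1–2: a period heard twice, not a double period (which would end weakly at phrase 2).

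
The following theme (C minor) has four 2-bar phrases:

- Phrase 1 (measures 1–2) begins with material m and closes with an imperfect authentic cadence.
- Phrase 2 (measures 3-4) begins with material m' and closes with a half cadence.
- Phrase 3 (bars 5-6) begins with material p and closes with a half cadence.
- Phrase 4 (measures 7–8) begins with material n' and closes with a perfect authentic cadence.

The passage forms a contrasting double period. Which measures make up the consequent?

measures 5–8

In a double period the first pair of phrases (ending half cadence) is the large antecedent and the second pair (ending perfect authentic cadence) is the large consequent; the consequent is measures 5–8.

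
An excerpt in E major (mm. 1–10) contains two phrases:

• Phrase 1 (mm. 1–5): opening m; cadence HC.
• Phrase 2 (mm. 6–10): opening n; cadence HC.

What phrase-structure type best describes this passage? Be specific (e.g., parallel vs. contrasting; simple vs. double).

phrase group

The second phrase closes with a half cadence, which is not stronger than the first phrase's half cadence; without a weak→strong cadential pair there is no antecedent–consequent relationship, so this is a phrase group rather than a period.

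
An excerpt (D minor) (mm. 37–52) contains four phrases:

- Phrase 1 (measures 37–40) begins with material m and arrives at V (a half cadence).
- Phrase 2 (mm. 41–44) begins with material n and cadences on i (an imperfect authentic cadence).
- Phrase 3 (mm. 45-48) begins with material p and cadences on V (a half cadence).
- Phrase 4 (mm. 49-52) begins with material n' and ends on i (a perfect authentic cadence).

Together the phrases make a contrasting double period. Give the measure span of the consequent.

In a double period the first pair of phrases (ending imperfect authentic cadence) is the large antecedent and the second pair (ending perfect authentic cadence) is the large consequent; the consequent is measures 45–52.

measures 45–52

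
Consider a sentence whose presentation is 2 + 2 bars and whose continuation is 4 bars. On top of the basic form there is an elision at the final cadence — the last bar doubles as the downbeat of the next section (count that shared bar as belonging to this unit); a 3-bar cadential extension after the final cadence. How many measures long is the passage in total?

Basic sentence: 2 + 2 + 4 = 8 bars.
8 (basic form) + 3 (cadential extension) = 11.
The elision shares a bar with the next section but does not change this unit's count.

11 measures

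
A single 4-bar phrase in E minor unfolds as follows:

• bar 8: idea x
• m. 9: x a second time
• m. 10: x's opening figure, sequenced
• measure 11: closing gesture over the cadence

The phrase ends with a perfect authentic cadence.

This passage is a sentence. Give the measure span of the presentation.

The presentation of a sentence is the basic idea (m. 8) plus its repetition (bar 9); the presentation is therefore mm. 8–9.

measures 8–9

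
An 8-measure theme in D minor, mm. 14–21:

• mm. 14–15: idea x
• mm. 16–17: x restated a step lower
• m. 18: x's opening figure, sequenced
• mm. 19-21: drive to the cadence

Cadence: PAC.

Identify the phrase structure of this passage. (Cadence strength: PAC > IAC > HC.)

Basic idea (bars 14-15) + its repetition (measures 16–17) form the presentation; fragmentation and cadence (mm. 18–21) form the continuation — the 8-bar whole is a sentence.

sentence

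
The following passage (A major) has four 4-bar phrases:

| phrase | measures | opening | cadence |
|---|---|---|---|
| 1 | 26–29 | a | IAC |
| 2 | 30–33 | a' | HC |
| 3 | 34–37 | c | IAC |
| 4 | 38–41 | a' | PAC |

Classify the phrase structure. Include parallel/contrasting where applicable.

contrasting double period

Four phrases in two halves: the first half (measures 26-33) ends with a half cadence, the second (measures 34-41) with a perfect authentic cadence — a large antecedent–consequent pair, i.e. a double period.
Phrase 3 begins with different material from phrase 1, making it contrasting.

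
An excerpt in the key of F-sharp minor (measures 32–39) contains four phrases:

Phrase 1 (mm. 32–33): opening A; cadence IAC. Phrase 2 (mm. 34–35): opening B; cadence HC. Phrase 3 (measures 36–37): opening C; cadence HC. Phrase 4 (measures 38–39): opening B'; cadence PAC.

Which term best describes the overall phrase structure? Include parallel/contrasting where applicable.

Four phrases in two halves: the first half (mm. 32–35) ends with a half cadence, the second (bars 36–39) with a perfect authentic cadence — a large antecedent–consequent pair, i.e. a double period.
Phrase 3 begins with different material from phrase 1, making it contrasting.

contrasting double period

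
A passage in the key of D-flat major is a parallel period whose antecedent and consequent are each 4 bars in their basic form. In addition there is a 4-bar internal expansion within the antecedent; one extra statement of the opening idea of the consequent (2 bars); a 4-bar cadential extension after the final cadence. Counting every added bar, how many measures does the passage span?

18 measures

Basic parallel period: 4 + 4 = 8 bars.
8 (basic form) + 4 (internal expansion) + 2 (extra statement) + 4 (cadential extension) = 18.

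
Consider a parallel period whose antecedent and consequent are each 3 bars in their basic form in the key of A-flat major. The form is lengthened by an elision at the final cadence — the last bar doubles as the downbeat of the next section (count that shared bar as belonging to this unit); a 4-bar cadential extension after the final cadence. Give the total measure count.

10 measures

Basic parallel period: 3 + 3 = 6 bars.
6 (basic form) + 4 (cadential extension) = 10.
The elision shares a bar with the next section but does not change this unit's count.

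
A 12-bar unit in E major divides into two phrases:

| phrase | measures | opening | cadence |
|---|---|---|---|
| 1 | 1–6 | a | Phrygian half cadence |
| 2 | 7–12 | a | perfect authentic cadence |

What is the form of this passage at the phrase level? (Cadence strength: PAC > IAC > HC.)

Phrase 1 ends with a Phrygian half cadence (weaker) and phrase 2 with a perfect authentic cadence (stronger): antecedent + consequent = a period.
The two phrases open with the same material (a / a), so the period is parallel.

parallel period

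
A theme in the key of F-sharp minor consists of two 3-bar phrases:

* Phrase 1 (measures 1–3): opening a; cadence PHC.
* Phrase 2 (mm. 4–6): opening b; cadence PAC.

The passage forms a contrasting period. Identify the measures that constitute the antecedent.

The antecedent is the phrase ending with the weaker cadence (Phrygian half cadence, phrase 1) and the consequent the one ending more conclusively (perfect authentic cadence, phrase 2); the antecedent is mm. 1–3.

measures 1–3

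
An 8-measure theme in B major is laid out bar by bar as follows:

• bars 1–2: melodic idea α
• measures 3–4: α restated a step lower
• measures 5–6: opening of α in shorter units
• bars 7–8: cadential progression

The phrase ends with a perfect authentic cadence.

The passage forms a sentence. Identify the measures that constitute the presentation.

measures 1–4

The presentation of a sentence is the basic idea (measures 1-2) plus its repetition (mm. 3-4); the presentation is therefore mm. 1-4.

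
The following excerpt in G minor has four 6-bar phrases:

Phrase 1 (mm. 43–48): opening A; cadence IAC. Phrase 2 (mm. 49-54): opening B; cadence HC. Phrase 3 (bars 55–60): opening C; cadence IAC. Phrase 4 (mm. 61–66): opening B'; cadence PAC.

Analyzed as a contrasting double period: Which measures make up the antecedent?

measures 43–54

In a double period the four phrases pair into a large antecedent (phrases 1–2, ending half cadence) and a large consequent (phrases 3–4, ending perfect authentic cadence). The antecedent spans bars 43-54.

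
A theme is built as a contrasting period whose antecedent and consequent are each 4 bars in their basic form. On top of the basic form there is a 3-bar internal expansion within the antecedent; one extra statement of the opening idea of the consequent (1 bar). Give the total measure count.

12 measures

Basic contrasting period: 4 + 4 = 8 bars.
8 (basic form) + 3 (internal expansion) + 1 (extra statement) = 12.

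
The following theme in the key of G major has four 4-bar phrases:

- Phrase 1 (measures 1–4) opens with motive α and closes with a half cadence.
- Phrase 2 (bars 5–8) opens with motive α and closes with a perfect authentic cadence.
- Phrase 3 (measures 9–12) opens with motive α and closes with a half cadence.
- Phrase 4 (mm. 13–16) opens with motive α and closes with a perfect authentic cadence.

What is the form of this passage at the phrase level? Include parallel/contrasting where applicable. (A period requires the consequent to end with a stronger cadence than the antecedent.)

The cadence pattern HC–PAC–HC–PAC is weak–strong twice, and phrases 3–4 restate phrases 1–2: a period heard twice, not a double period (which would end weakly at phrase 2).

repeated period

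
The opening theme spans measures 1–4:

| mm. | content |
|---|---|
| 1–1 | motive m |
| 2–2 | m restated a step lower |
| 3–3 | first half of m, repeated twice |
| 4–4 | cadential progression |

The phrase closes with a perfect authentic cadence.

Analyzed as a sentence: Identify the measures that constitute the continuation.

After the presentation (bars 1–2), the continuation covers the fragmentation through the cadence: mm. 3–4.

measures 3–4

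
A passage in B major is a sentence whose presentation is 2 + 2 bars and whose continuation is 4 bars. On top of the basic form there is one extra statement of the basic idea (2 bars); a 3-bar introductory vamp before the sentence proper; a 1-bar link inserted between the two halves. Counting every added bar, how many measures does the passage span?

Basic sentence: 2 + 2 + 4 = 8 bars.
8 (basic form) + 2 (extra statement) + 3 (introduction) + 1 (link) = 14.

14 measures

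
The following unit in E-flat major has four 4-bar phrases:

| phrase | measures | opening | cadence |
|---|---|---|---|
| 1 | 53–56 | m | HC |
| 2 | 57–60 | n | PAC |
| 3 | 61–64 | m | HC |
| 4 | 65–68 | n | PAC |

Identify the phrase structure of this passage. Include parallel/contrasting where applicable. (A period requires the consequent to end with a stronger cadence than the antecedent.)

The cadence pattern HC–PAC–HC–PAC is weak–strong twice, and phrases 3–4 restate phrases 1–2: a period heard twice, not a double period (which would end weakly at phrase 2).

repeated period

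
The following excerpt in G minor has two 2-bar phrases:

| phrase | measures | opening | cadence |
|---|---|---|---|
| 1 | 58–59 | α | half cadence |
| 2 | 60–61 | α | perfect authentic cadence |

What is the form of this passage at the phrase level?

parallel period

Phrase 1 ends with a half cadence (weaker) and phrase 2 with a perfect authentic cadence (stronger): antecedent + consequent = a period.
The two phrases open with the same material (α / α), so the period is parallel.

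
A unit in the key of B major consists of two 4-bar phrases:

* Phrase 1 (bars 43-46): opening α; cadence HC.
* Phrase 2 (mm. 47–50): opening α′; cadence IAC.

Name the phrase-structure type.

Phrase 1 ends with a half cadence (weaker) and phrase 2 with an imperfect authentic cadence (stronger): antecedent + consequent = a period.
The two phrases open with the same material (α / α′), so the period is parallel.

parallel period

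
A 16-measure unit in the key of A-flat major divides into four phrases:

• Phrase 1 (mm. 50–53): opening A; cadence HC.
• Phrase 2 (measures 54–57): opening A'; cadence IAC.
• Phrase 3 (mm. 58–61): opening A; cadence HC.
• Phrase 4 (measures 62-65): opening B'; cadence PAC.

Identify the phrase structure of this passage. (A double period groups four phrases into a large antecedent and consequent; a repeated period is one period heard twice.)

Four phrases in two halves: the first half (measures 50–57) ends with an imperfect authentic cadence, the second (mm. 58–65) with a perfect authentic cadence — a large antecedent–consequent pair, i.e. a double period.
Phrase 3 begins with the same material as phrase 1, making it parallel.

parallel double period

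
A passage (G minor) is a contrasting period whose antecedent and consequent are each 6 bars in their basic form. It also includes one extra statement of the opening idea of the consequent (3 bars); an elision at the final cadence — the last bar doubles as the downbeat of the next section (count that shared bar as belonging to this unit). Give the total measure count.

Basic contrasting period: 6 + 6 = 12 bars.
12 (basic form) + 3 (extra statement) = 15.
The elision shares a bar with the next section but does not change this unit's count.

15 measures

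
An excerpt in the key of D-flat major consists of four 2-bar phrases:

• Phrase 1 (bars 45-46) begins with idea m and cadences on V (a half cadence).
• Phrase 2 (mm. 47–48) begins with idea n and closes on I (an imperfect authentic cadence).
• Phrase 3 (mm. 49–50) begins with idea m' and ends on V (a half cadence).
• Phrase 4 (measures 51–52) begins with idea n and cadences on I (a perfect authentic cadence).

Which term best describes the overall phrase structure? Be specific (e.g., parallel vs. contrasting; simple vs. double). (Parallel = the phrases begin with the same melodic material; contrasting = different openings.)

parallel double period

Four phrases in two halves: the first half (measures 45-48) ends with an imperfect authentic cadence, the second (bars 49–52) with a perfect authentic cadence — a large antecedent–consequent pair, i.e. a double period.
Phrase 3 begins with the same material as phrase 1, making it parallel.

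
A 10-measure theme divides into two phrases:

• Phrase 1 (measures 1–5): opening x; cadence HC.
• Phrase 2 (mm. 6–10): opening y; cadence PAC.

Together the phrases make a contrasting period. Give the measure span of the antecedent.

measures 1–5

The phrase ending with the weaker cadence (half cadence) is the antecedent; the one ending more conclusively (perfect authentic cadence) is the consequent. The antecedent is measures 1–5.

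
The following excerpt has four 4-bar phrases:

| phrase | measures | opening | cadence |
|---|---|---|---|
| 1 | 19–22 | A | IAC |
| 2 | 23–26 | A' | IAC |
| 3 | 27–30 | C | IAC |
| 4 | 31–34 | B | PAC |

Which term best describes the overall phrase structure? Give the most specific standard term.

contrasting double period

Four phrases in two halves: the first half (measures 19–26) ends with an imperfect authentic cadence, the second (measures 27-34) with a perfect authentic cadence — a large antecedent–consequent pair, i.e. a double period.
Phrase 3 begins with different material from phrase 1, making it contrasting.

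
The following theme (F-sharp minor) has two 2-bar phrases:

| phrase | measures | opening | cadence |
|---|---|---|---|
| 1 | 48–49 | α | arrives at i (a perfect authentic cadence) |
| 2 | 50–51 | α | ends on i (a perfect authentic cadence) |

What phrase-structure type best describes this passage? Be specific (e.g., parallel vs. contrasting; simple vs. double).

repeated phrase

Both phrases have the same opening (α) and the same cadence (perfect authentic cadence): the second is a restatement, not a consequent, so this is a repeated phrase rather than a period.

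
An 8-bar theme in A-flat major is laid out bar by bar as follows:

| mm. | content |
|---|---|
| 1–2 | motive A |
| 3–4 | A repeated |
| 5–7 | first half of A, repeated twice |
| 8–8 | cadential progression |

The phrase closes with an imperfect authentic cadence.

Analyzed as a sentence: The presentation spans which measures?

measures 1–4

The presentation of a sentence is the basic idea (bars 1–2) plus its repetition (mm. 3-4); the presentation is therefore measures 1–4.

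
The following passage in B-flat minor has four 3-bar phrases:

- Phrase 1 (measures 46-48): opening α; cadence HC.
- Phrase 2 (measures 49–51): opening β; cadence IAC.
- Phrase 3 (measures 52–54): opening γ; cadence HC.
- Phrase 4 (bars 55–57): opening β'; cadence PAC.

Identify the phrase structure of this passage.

contrasting double period

Four phrases in two halves: the first half (mm. 46–51) ends with an imperfect authentic cadence, the second (measures 52-57) with a perfect authentic cadence — a large antecedent–consequent pair, i.e. a double period.
Phrase 3 begins with different material from phrase 1, making it contrasting.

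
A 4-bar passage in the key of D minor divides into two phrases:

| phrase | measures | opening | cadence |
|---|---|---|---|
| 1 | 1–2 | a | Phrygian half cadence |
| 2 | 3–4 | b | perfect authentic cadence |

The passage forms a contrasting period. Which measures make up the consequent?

The antecedent is the phrase ending with the weaker cadence (Phrygian half cadence, phrase 1) and the consequent the one ending more conclusively (perfect authentic cadence, phrase 2); the consequent is bars 3–4.

measures 3–4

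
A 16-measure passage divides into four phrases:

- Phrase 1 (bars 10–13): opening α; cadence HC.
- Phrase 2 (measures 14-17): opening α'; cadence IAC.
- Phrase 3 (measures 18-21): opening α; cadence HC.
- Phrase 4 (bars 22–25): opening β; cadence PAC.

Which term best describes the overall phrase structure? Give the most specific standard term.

parallel double period

Four phrases in two halves: the first half (measures 10–17) ends with an imperfect authentic cadence, the second (mm. 18-25) with a perfect authentic cadence — a large antecedent–consequent pair, i.e. a double period.
Phrase 3 begins with the same material as phrase 1, making it parallel.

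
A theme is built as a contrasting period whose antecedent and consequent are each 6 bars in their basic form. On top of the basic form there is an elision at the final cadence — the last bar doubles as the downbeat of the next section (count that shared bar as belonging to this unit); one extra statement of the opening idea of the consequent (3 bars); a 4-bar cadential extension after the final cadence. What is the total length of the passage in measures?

Basic contrasting period: 6 + 6 = 12 bars.
12 (basic form) + 3 (extra statement) + 4 (cadential extension) = 19.
The elision shares a bar with the next section but does not change this unit's count.

19 measures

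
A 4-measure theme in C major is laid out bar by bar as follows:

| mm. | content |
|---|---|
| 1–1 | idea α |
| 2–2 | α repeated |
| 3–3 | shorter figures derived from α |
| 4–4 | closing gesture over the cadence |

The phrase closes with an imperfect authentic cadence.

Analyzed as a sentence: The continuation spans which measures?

After the presentation (bars 1–2), the continuation covers the fragmentation through the cadence: measures 3-4.

measures 3–4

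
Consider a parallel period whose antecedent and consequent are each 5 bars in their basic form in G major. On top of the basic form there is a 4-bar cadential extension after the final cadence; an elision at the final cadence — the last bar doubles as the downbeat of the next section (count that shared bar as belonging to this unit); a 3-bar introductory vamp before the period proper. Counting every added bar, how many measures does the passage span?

17 measures

Basic parallel period: 5 + 5 = 10 bars.
10 (basic form) + 4 (cadential extension) + 3 (introduction) = 17.
The elision shares a bar with the next section but does not change this unit's count.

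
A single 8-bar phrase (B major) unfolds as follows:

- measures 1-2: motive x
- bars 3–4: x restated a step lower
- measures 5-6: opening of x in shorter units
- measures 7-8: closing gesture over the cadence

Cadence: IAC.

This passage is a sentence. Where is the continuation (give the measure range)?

After the presentation (bars 1–4), the continuation covers the fragmentation through the cadence: measures 5–8.

measures 5–8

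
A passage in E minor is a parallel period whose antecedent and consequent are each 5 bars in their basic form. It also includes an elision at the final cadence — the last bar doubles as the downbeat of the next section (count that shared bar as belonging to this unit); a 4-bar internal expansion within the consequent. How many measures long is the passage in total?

Basic parallel period: 5 + 5 = 10 bars.
10 (basic form) + 4 (internal expansion) = 14.
The elision shares a bar with the next section but does not change this unit's count.

14 measures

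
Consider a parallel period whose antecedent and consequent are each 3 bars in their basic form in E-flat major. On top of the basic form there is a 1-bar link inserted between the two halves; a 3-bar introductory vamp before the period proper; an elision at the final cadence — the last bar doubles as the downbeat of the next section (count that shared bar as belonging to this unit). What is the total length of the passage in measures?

Basic parallel period: 3 + 3 = 6 bars.
6 (basic form) + 1 (link) + 3 (introduction) = 10.
The elision shares a bar with the next section but does not change this unit's count.

10 measures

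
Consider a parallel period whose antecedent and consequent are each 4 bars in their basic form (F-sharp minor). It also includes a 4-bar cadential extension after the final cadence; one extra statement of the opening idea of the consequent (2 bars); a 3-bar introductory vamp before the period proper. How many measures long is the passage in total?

Basic parallel period: 4 + 4 = 8 bars.
8 (basic form) + 4 (cadential extension) + 2 (extra statement) + 3 (introduction) = 17.

17 measures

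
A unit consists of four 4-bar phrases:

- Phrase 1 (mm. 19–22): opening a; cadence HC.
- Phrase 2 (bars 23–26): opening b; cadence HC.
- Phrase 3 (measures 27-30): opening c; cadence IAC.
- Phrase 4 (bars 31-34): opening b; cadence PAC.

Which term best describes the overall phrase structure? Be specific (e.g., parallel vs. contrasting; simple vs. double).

Four phrases in two halves: the first half (mm. 19–26) ends with a half cadence, the second (bars 27-34) with a perfect authentic cadence — a large antecedent–consequent pair, i.e. a double period.
Phrase 3 begins with different material from phrase 1, making it contrasting.

contrasting double period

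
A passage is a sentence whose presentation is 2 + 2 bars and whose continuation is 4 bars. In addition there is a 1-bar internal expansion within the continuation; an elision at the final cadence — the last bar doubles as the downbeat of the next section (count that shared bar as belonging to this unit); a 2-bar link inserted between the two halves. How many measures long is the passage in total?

Basic sentence: 2 + 2 + 4 = 8 bars.
8 (basic form) + 1 (internal expansion) + 2 (link) = 11.
The elision shares a bar with the next section but does not change this unit's count.

11 measures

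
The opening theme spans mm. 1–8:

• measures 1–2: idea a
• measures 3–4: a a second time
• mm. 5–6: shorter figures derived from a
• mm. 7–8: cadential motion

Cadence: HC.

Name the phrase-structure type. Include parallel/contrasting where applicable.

sentence

Basic idea (mm. 1-2) + its repetition (bars 3–4) form the presentation; fragmentation and cadence (measures 5–8) form the continuation — the 8-bar whole is a sentence.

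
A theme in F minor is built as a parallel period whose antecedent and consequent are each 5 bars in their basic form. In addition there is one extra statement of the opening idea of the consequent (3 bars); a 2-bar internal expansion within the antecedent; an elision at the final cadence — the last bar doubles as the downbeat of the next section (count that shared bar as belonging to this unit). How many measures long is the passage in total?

Basic parallel period: 5 + 5 = 10 bars.
10 (basic form) + 3 (extra statement) + 2 (internal expansion) = 15.
The elision shares a bar with the next section but does not change this unit's count.

15 measures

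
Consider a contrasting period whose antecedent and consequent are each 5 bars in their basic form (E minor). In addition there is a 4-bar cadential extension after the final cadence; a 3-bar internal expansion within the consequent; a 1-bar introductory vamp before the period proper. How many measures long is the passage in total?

18 measures

Basic contrasting period: 5 + 5 = 10 bars.
10 (basic form) + 4 (cadential extension) + 3 (internal expansion) + 1 (introduction) = 18.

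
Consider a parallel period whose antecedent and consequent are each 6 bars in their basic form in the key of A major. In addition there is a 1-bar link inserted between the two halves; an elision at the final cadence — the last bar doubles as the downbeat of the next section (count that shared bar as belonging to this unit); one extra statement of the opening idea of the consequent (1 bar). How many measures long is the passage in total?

Basic parallel period: 6 + 6 = 12 bars.
12 (basic form) + 1 (link) + 1 (extra statement) = 14.
The elision shares a bar with the next section but does not change this unit's count.

14 measures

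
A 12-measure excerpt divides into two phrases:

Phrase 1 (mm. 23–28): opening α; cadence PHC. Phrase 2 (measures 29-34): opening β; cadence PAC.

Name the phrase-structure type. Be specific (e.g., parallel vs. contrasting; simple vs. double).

contrasting period

Phrase 1 ends with a Phrygian half cadence (weaker) and phrase 2 with a perfect authentic cadence (stronger): antecedent + consequent = a period.
The two phrases open with different material (α / β), so the period is contrasting.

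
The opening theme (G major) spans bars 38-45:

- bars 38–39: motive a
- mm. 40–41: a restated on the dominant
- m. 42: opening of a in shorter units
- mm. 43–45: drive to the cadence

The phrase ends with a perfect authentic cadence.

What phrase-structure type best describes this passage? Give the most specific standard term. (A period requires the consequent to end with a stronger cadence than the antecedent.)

sentence

Basic idea (bars 38–39) + its repetition (mm. 40–41) form the presentation; fragmentation and cadence (measures 42–45) form the continuation — the 8-bar whole is a sentence.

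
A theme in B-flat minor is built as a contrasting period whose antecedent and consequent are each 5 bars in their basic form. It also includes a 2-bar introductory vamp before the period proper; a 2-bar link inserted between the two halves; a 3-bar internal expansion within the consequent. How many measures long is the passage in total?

Basic contrasting period: 5 + 5 = 10 bars.
10 (basic form) + 2 (introduction) + 2 (link) + 3 (internal expansion) = 17.

17 measures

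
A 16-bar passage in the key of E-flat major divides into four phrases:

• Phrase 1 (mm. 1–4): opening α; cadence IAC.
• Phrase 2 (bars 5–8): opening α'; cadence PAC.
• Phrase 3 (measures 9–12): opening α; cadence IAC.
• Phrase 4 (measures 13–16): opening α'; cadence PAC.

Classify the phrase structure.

repeated period

The cadence pattern IAC–PAC–IAC–PAC is weak–strong twice, and phrases 3–4 restate phrases 1–2: a period heard twice, not a double period (which would end weakly at phrase 2).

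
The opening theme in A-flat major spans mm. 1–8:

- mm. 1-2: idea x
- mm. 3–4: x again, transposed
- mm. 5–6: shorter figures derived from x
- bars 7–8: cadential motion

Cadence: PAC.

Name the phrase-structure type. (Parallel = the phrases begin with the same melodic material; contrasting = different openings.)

sentence

Basic idea (bars 1-2) + its repetition (mm. 3–4) form the presentation; fragmentation and cadence (measures 5-8) form the continuation — the 8-bar whole is a sentence.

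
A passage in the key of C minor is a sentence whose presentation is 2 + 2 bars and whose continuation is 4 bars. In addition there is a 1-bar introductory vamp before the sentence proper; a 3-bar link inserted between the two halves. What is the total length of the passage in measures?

Basic sentence: 2 + 2 + 4 = 8 bars.
8 (basic form) + 1 (introduction) + 3 (link) = 12.

12 measures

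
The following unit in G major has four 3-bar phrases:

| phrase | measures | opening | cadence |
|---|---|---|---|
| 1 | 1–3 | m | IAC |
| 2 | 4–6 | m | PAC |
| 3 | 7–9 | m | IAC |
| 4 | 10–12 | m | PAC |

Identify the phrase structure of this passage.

repeated period

The cadence pattern IAC–PAC–IAC–PAC is weak–strong twice, and phrases 3–4 restate phrases 1–2: a period heard twice, not a double period (which would end weakly at phrase 2).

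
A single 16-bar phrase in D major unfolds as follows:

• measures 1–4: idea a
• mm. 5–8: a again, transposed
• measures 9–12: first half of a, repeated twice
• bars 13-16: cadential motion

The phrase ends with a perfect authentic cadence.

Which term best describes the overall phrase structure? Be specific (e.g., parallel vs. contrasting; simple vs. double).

Basic idea (mm. 1–4) + its repetition (mm. 5–8) form the presentation; fragmentation and cadence (mm. 9–16) form the continuation — the 16-bar whole is a sentence.

sentence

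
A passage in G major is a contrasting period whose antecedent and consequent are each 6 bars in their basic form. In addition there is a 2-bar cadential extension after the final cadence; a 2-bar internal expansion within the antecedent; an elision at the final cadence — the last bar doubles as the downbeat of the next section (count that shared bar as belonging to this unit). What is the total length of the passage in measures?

Basic contrasting period: 6 + 6 = 12 bars.
12 (basic form) + 2 (cadential extension) + 2 (internal expansion) = 16.
The elision shares a bar with the next section but does not change this unit's count.

16 measures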